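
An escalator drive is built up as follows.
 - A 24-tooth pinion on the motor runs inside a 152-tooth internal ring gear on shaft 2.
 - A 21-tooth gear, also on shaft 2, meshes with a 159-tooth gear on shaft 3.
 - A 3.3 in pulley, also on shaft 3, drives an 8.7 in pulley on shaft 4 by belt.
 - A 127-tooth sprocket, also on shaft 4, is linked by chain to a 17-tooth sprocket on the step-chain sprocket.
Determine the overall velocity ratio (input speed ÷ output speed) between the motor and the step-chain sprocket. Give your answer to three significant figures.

Each stage contributes driven/driver: internal gear 152/24 = 6.3333, gear mesh 159/21 = 7.5714, belt 8.7/3.3 = 2.6364, chain 17/127 = 0.13386.
Overall: 6.3333 × 7.5714 × 2.6364 × 0.13386 = 16.922.

16.9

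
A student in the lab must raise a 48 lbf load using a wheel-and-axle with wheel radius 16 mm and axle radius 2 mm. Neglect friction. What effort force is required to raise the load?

6 lbf

Wheel-and-axle MA = R/r = 16/2 = 8.
Effort = load / MA = 48 / 8 = 6 lbf.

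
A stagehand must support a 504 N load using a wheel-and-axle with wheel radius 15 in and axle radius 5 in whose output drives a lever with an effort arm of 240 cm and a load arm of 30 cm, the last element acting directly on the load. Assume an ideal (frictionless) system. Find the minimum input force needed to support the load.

21 N

Wheel-and-axle MA = R/r = 15/5 = 3.
Lever MA = effort arm / load arm = 240/30 = 8.
Combined ideal MA = 3 × 8 = 24.
Effort = load / MA = 504 / 24 = 21 N.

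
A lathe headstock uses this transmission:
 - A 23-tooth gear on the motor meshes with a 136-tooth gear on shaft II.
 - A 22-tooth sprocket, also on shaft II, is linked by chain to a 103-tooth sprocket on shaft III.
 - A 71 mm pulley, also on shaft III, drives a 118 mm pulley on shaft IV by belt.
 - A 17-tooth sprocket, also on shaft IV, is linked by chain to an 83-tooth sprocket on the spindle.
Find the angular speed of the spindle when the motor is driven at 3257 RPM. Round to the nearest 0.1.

14.5 RPM

gear mesh 136/23 = 5.913 → 3257/5.913 = 550.82 RPM
chain 103/22 = 4.6818 → 550.82/4.6818 = 117.65 RPM
belt 118/71 = 1.662 → 117.65/1.662 = 70.789 RPM
chain 83/17 = 4.8824 → 70.789/4.8824 = 14.499 RPM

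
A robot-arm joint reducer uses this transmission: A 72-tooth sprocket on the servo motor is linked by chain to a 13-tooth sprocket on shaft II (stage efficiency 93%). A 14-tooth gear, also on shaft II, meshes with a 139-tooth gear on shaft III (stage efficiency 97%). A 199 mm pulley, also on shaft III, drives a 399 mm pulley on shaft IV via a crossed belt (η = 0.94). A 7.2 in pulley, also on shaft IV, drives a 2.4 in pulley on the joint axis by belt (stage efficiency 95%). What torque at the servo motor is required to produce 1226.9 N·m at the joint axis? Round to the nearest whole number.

1271 N·m

Overall ratio R = 0.18056 × 9.9286 × 2.005 × 0.33333 = 1.1981; overall efficiency η = 0.93 × 0.97 × 0.94 × 0.95 = 0.8056.
Input torque = output torque / (R × η) = 1226.9 / (1.1981 × 0.8056) = 1271.2 N·m.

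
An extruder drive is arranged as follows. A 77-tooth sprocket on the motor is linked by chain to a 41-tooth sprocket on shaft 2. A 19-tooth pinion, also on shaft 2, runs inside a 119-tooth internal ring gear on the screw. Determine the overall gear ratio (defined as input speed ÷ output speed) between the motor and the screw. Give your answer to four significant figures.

3.335

Each stage contributes driven/driver: chain 41/77 = 0.53247, internal gear 119/19 = 6.2632.
Overall: 0.53247 × 6.2632 = 3.3349.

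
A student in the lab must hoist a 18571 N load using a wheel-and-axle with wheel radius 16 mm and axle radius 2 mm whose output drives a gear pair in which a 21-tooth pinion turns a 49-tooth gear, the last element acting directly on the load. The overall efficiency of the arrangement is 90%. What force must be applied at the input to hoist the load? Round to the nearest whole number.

1105 N

Wheel-and-axle MA = R/r = 16/2 = 8.
Gear pair MA = 49/21 = 2.3333.
Combined ideal MA = 8 × 2.3333 = 18.667.
Actual MA = 18.667 × 0.90 = 16.8.
Effort = load / actual MA = 18571 / 16.8 = 1105.4 N.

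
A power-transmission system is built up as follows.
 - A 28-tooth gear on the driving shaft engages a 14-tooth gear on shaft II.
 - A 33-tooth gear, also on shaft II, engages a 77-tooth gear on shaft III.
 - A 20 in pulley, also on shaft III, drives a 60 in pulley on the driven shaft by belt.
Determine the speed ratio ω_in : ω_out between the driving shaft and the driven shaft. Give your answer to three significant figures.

Each stage contributes driven/driver: gear mesh 14/28 = 0.5, gear mesh 77/33 = 2.3333, belt 60/20 = 3.
Overall: 0.5 × 2.3333 × 3 = 3.5.

3.50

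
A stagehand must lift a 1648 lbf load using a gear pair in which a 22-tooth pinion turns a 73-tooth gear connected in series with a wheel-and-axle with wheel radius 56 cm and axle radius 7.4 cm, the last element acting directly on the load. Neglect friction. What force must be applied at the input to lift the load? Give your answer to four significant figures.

65.63 lbf

Gear pair MA = 73/22 = 3.3182.
Wheel-and-axle MA = R/r = 56/7.4 = 7.5676.
Combined ideal MA = 3.3182 × 7.5676 = 25.111.
Effort = load / MA = 1648 / 25.111 = 65.63 lbf.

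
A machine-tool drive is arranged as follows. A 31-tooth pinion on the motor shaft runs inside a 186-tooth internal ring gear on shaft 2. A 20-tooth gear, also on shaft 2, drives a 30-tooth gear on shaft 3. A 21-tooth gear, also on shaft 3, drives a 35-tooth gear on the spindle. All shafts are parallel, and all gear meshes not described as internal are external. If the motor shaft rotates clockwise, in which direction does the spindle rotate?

clockwise

the motor shaft → shaft 2: internal mesh, same direction → CW.
shaft 2 → shaft 3: external mesh, 1 reversal → CCW.
shaft 3 → the spindle: external mesh, 1 reversal → CW.
2 reversals in total — an even number — so the spindle turns the same way as the motor shaft.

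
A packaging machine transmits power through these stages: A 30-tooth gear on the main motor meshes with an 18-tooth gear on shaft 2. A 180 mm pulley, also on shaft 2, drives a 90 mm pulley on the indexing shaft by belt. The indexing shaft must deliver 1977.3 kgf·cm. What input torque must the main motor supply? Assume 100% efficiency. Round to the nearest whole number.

6591 kgf·cm

Overall ratio R = 0.6 × 0.5 = 0.3.
Input torque = output torque / R = 1977.3 / 0.3 = 6591 kgf·cm.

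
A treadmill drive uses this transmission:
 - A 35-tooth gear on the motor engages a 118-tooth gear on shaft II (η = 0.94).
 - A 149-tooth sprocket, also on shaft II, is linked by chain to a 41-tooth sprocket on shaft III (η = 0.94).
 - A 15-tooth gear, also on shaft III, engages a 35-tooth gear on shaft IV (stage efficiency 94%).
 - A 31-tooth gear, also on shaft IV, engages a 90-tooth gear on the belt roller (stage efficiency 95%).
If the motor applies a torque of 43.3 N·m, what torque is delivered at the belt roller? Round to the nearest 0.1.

214.7 N·m

Gear mesh: ratio = 118/35 = 3.3714; torque at shaft II = 43.3 × 3.3714 × 0.94 = 137.22 N·m.
Chain: ratio = 41/149 = 0.27517; torque at shaft III = 137.22 × 0.27517 × 0.94 = 35.494 N·m.
Gear mesh: ratio = 35/15 = 2.3333; torque at shaft IV = 35.494 × 2.3333 × 0.94 = 77.85 N·m.
Gear mesh: ratio = 90/31 = 2.9032; torque at the belt roller = 77.85 × 2.9032 × 0.95 = 214.72 N·m.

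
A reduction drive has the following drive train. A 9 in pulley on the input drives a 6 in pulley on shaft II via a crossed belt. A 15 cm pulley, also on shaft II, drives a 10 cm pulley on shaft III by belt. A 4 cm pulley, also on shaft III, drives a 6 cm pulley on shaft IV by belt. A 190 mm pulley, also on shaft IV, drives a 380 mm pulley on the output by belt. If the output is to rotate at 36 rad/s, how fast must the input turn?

Overall ratio R = 0.66667 × 0.66667 × 1.5 × 2 = 1.3333.
Required input speed = output speed × R = 36 × 1.3333 = 48 rad/s.

48 rad/s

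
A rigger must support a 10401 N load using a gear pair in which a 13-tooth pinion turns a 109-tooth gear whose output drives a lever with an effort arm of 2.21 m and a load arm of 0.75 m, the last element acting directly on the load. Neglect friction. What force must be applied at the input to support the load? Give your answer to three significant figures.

Gear pair MA = 109/13 = 8.3846.
Lever MA = effort arm / load arm = 2.21/0.75 = 2.9467.
Combined ideal MA = 8.3846 × 2.9467 = 24.707.
Effort = load / MA = 10401 / 24.707 = 420.98 N.

421 N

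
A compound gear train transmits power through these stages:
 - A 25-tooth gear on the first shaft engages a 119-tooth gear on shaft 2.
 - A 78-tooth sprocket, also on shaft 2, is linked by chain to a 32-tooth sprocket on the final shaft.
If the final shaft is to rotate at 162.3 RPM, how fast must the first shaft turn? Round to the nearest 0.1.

316.9 RPM

Overall ratio R = 4.76 × 0.41026 = 1.9528.
Required input speed = output speed × R = 162.3 × 1.9528 = 316.94 RPM.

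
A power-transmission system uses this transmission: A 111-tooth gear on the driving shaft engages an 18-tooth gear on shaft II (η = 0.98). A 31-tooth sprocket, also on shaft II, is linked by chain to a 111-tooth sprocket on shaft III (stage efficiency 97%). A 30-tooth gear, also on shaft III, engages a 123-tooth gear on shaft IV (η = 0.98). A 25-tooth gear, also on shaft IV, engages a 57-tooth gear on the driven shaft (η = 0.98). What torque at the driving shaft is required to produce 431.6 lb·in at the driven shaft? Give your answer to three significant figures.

87.1 lb·in

Overall ratio R = 0.16216 × 3.5806 × 4.1 × 2.28 = 5.4279; overall efficiency η = 0.98 × 0.97 × 0.98 × 0.98 = 0.9130.
Input torque = output torque / (R × η) = 431.6 / (5.4279 × 0.9130) = 87.097 lb·in.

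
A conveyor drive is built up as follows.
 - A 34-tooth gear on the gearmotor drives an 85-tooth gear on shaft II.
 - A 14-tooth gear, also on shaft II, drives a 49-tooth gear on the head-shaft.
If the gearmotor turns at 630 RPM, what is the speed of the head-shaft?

the gearmotor → shaft II (gear mesh, 85/34): 630 ÷ 2.5 = 252 RPM
shaft II → the head-shaft (gear mesh, 49/14): 252 ÷ 3.5 = 72 RPM

72 RPM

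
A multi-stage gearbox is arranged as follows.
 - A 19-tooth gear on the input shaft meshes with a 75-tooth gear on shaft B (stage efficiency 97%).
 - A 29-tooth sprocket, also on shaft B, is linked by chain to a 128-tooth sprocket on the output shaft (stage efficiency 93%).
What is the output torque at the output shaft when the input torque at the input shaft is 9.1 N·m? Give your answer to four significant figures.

143.0 N·m

After the gear mesh (75/19): 9.1 × 3.9474 × 0.97 = 34.843 N·m
After the chain (128/29): 34.843 × 4.4138 × 0.93 = 143.03 N·m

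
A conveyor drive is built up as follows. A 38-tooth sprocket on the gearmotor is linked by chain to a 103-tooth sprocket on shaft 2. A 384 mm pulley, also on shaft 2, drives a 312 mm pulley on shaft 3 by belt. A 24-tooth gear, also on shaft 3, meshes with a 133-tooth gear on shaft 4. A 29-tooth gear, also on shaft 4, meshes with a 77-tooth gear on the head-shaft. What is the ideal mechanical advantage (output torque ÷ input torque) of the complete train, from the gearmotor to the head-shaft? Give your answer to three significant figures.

32.4

Each stage contributes driven/driver: chain 103/38 = 2.7105, belt 312/384 = 0.8125, gear mesh 133/24 = 5.5417, gear mesh 77/29 = 2.6552.
Overall: 2.7105 × 0.8125 × 5.5417 × 2.6552 = 32.405.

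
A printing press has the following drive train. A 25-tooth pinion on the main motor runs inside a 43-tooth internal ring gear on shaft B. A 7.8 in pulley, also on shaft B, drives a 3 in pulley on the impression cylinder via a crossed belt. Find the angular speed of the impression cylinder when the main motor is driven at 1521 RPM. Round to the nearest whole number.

2299 RPM

Internal gear: ratio = 43/25 = 1.72, so shaft B turns at 1521 / 1.72 = 884.3 RPM.
Belt: ratio = 3/7.8 = 0.38462, so the impression cylinder turns at 884.3 / 0.38462 = 2299.2 RPM.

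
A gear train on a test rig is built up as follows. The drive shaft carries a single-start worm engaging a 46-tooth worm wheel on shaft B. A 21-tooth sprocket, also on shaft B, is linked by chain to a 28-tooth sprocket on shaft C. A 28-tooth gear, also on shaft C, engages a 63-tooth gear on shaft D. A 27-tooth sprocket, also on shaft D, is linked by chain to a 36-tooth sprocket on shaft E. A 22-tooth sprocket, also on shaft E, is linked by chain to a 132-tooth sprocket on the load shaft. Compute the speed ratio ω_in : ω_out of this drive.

Each stage contributes driven/driver: worm 46/1 = 46, chain 28/21 = 1.3333, gear mesh 63/28 = 2.25, chain 36/27 = 1.3333, chain 132/22 = 6.
Overall: 46 × 1.3333 × 2.25 × 1.3333 × 6 = 1104.

1104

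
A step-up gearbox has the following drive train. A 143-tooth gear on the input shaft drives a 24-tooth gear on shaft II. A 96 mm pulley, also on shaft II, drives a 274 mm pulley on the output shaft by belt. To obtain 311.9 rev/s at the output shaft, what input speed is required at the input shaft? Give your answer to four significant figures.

149.4 rev/s

Overall ratio R = 0.16783 × 2.8542 = 0.47902.
Required input speed = output speed × R = 311.9 × 0.47902 = 149.41 rev/s.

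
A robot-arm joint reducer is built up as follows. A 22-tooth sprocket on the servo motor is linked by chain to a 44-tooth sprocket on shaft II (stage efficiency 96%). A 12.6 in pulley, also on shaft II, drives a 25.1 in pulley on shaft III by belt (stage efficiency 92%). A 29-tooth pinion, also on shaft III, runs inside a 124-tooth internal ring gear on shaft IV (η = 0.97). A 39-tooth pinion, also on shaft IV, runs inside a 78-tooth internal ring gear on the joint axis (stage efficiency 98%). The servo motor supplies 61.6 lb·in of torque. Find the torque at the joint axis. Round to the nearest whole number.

After the chain (44/22): 61.6 × 2 × 0.96 = 118.27 lb·in
After the belt (25.1/12.6): 118.27 × 1.9921 × 0.92 = 216.76 lb·in
After the internal gear (124/29): 216.76 × 4.2759 × 0.97 = 899.02 lb·in
After the internal gear (78/39): 899.02 × 2 × 0.98 = 1762.1 lb·in

1762 lb·in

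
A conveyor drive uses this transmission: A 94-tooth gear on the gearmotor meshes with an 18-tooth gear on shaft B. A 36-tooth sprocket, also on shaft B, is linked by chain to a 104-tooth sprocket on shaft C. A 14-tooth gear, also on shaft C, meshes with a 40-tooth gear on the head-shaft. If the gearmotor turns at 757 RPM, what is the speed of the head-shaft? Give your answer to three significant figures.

479 RPM

Gear mesh: ratio = 18/94 = 0.19149, so shaft B turns at 757 / 0.19149 = 3953.2 RPM.
Chain: ratio = 104/36 = 2.8889, so shaft C turns at 3953.2 / 2.8889 = 1368.4 RPM.
Gear mesh: ratio = 40/14 = 2.8571, so the head-shaft turns at 1368.4 / 2.8571 = 478.95 RPM.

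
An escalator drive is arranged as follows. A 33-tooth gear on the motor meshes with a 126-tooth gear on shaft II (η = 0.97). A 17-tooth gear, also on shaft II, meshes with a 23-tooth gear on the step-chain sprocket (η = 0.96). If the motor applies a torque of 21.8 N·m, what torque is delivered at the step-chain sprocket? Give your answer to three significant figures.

gear mesh 126/33 = 3.8182 → τ = 21.8·3.8182·0.97 = 80.739 N·m
gear mesh 23/17 = 1.3529 → τ = 80.739·1.3529·0.96 = 104.87 N·m

105 N·m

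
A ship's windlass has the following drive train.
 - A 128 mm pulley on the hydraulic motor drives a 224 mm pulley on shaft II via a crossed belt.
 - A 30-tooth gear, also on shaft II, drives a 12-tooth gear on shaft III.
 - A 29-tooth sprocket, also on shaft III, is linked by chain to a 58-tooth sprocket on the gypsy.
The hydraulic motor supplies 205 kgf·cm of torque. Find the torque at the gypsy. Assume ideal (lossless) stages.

belt 224/128 = 1.75 → τ = 205·1.75 = 358.75 kgf·cm
gear mesh 12/30 = 0.4 → τ = 358.75·0.4 = 143.5 kgf·cm
chain 58/29 = 2 → τ = 143.5·2 = 287 kgf·cm

287 kgf·cm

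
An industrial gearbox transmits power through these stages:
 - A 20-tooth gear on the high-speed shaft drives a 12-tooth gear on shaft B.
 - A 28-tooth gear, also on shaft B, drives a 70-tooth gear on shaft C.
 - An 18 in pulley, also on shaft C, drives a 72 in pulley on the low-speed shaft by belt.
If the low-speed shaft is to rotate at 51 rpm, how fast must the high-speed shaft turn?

306 rpm

Overall ratio R = 0.6 × 2.5 × 4 = 6.
Required input speed = output speed × R = 51 × 6 = 306 rpm.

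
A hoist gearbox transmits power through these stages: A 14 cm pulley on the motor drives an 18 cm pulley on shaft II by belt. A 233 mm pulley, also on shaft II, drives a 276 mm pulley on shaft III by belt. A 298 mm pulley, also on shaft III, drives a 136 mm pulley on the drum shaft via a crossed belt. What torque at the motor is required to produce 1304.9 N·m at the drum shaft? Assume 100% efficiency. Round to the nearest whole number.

Overall ratio R = 1.2857 × 1.1845 × 0.45638 = 0.69506.
Input torque = output torque / R = 1304.9 / 0.69506 = 1877.4 N·m.

1877 N·m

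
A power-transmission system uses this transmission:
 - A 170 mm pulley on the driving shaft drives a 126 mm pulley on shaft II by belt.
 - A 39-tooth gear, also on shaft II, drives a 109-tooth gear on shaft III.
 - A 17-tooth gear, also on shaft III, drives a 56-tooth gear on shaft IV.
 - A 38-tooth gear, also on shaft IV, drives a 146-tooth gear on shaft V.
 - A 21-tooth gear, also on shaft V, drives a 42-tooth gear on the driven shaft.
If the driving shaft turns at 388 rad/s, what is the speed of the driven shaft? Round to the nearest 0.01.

the driving shaft → shaft II (belt, 126/170): 388 ÷ 0.74118 = 523.49 rad/s
shaft II → shaft III (gear mesh, 109/39): 523.49 ÷ 2.7949 = 187.3 rad/s
shaft III → shaft IV (gear mesh, 56/17): 187.3 ÷ 3.2941 = 56.86 rad/s
shaft IV → shaft V (gear mesh, 146/38): 56.86 ÷ 3.8421 = 14.799 rad/s
shaft V → the driven shaft (gear mesh, 42/21): 14.799 ÷ 2 = 7.3996 rad/s

7.40 rad/s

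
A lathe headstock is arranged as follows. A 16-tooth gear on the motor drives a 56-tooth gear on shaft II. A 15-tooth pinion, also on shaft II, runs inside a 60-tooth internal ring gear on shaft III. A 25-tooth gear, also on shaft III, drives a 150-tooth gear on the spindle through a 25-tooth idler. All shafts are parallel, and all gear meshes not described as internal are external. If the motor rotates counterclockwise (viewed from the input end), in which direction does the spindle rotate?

clockwise

the motor → shaft II: external mesh, 1 reversal → CW.
shaft II → shaft III: internal mesh, same direction → CW.
shaft III → the spindle: driver → idler → driven is 2 external meshes, 2 reversals → CW.
3 reversals in total — an odd number — so the spindle turns opposite to the motor.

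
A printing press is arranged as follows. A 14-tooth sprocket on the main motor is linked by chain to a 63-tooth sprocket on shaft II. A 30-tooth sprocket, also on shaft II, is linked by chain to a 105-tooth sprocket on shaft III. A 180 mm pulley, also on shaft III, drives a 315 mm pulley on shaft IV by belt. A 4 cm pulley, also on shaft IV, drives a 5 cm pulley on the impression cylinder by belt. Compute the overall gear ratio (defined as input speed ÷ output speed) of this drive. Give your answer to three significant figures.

Each stage contributes driven/driver: chain 63/14 = 4.5, chain 105/30 = 3.5, belt 315/180 = 1.75, belt 5/4 = 1.25.
Overall: 4.5 × 3.5 × 1.75 × 1.25 = 34.453.

34.5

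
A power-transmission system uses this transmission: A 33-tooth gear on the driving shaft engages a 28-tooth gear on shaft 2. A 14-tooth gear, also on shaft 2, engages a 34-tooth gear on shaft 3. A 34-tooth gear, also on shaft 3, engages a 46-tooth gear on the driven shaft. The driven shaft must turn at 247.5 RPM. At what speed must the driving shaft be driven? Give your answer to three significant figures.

Overall ratio R = 0.84848 × 2.4286 × 1.3529 = 2.7879.
Required input speed = output speed × R = 247.5 × 2.7879 = 690 RPM.

690 RPM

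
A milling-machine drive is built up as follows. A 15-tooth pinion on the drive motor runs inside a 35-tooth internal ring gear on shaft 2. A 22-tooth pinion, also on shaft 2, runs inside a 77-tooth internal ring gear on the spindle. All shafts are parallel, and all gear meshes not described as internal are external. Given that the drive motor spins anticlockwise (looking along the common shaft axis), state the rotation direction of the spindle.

anticlockwise

the drive motor → shaft 2: internal mesh, same direction → CCW.
shaft 2 → the spindle: internal mesh, same direction → CCW.
0 reversals in total — an even number — so the spindle turns the same way as the drive motor.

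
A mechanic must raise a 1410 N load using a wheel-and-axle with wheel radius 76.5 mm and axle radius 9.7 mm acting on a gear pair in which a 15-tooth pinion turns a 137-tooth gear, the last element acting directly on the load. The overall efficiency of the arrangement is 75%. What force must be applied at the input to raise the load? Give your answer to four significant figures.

Wheel-and-axle MA = R/r = 76.5/9.7 = 7.8866.
Gear pair MA = 137/15 = 9.1333.
Combined ideal MA = 7.8866 × 9.1333 = 72.031.
Actual MA = 72.031 × 0.75 = 54.023.
Effort = load / actual MA = 1410 / 54.023 = 26.1 N.

26.10 N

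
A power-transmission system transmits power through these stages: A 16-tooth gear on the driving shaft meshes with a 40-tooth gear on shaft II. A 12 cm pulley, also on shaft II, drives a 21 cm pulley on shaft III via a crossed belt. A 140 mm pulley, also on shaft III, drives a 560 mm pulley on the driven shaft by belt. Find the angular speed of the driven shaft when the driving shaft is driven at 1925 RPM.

110 RPM

gear mesh 40/16 = 2.5 → 1925/2.5 = 770 RPM
belt 21/12 = 1.75 → 770/1.75 = 440 RPM
belt 560/140 = 4 → 440/4 = 110 RPM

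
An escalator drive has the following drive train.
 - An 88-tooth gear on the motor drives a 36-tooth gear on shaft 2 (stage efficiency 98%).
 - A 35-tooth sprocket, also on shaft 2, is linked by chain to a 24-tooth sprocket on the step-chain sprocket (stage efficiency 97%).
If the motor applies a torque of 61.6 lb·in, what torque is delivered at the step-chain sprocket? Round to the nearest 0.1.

16.4 lb·in

gear mesh 36/88 = 0.40909 → τ = 61.6·0.40909·0.98 = 24.696 lb·in
chain 24/35 = 0.68571 → τ = 24.696·0.68571·0.97 = 16.426 lb·in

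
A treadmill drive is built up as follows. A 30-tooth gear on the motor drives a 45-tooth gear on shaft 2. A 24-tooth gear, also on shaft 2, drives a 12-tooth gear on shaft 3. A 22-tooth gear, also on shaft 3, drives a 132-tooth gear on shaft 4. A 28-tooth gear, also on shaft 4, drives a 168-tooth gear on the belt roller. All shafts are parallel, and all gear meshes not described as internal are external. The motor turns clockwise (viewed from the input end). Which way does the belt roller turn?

the motor → shaft 2: external mesh, 1 reversal → CCW.
shaft 2 → shaft 3: external mesh, 1 reversal → CW.
shaft 3 → shaft 4: external mesh, 1 reversal → CCW.
shaft 4 → the belt roller: external mesh, 1 reversal → CW.
4 reversals in total — an even number — so the belt roller turns the same way as the motor.

clockwise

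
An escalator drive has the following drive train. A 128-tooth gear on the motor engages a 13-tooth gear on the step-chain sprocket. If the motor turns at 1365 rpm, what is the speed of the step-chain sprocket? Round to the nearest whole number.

Gear mesh: ratio = 13/128 = 0.10156, so the step-chain sprocket turns at 1365 / 0.10156 = 13440 rpm.

13440 rpm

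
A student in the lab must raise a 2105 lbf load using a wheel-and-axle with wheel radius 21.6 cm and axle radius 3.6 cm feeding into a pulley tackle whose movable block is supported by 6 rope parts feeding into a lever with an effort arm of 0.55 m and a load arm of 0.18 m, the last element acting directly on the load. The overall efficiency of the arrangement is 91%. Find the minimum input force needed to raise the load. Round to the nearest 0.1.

21.0 lbf

Wheel-and-axle MA = R/r = 21.6/3.6 = 6.
Block-and-tackle MA = number of supporting rope parts = 6.
Lever MA = effort arm / load arm = 0.55/0.18 = 3.0556.
Combined ideal MA = 6 × 6 × 3.0556 = 110.
Actual MA = 110 × 0.91 = 100.1.
Effort = load / actual MA = 2105 / 100.1 = 21.029 lbf.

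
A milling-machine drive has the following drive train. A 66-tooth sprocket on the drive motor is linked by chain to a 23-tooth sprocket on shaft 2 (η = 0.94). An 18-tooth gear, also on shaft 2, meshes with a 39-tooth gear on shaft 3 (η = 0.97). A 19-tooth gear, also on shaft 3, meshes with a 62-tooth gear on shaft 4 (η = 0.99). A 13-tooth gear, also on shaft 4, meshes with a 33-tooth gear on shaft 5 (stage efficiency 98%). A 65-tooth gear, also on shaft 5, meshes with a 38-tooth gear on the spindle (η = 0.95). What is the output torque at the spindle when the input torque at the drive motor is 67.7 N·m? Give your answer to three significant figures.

chain 23/66 = 0.34848 → τ = 67.7·0.34848·0.94 = 22.177 N·m
gear mesh 39/18 = 2.1667 → τ = 22.177·2.1667·0.97 = 46.608 N·m
gear mesh 62/19 = 3.2632 → τ = 46.608·3.2632·0.99 = 150.57 N·m
gear mesh 33/13 = 2.5385 → τ = 150.57·2.5385·0.98 = 374.57 N·m
gear mesh 38/65 = 0.58462 → τ = 374.57·0.58462·0.95 = 208.03 N·m

208 N·m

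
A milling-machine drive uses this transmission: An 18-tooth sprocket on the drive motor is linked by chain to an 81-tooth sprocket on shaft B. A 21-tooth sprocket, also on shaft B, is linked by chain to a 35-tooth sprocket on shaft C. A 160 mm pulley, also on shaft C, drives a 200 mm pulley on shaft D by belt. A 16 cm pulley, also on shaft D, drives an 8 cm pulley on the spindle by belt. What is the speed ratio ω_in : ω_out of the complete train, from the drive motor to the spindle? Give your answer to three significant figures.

Each stage contributes driven/driver: chain 81/18 = 4.5, chain 35/21 = 1.6667, belt 200/160 = 1.25, belt 8/16 = 0.5.
Overall: 4.5 × 1.6667 × 1.25 × 0.5 = 4.6875.

4.69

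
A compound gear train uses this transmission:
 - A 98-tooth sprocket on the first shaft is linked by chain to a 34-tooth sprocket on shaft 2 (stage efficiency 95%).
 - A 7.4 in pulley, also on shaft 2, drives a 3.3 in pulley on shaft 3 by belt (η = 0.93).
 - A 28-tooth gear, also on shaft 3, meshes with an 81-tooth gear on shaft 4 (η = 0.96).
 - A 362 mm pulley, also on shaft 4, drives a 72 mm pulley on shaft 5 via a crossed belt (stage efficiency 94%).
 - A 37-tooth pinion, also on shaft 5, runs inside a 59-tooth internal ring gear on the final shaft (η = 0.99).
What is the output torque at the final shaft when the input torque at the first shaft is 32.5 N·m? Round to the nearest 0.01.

After the chain (34/98): 32.5 × 0.34694 × 0.95 = 10.712 N·m
After the belt (3.3/7.4): 10.712 × 0.44595 × 0.93 = 4.4425 N·m
After the gear mesh (81/28): 4.4425 × 2.8929 × 0.96 = 12.337 N·m
After the belt (72/362): 12.337 × 0.1989 × 0.94 = 2.3066 N·m
After the internal gear (59/37): 2.3066 × 1.5946 × 0.99 = 3.6413 N·m

3.64 N·m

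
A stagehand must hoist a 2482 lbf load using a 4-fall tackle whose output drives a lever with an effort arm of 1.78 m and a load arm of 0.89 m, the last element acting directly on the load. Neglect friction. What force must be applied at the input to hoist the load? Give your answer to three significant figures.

Block-and-tackle MA = number of supporting rope parts = 4.
Lever MA = effort arm / load arm = 1.78/0.89 = 2.
Combined ideal MA = 4 × 2 = 8.
Effort = load / MA = 2482 / 8 = 310.25 lbf.

310 lbf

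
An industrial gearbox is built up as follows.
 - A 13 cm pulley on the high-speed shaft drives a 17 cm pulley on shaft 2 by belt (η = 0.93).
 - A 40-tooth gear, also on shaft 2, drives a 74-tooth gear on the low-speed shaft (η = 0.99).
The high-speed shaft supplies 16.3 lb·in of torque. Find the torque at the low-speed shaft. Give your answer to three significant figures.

Belt: ratio = 17/13 = 1.3077; torque at shaft 2 = 16.3 × 1.3077 × 0.93 = 19.823 lb·in.
Gear mesh: ratio = 74/40 = 1.85; torque at the low-speed shaft = 19.823 × 1.85 × 0.99 = 36.306 lb·in.

36.3 lb·in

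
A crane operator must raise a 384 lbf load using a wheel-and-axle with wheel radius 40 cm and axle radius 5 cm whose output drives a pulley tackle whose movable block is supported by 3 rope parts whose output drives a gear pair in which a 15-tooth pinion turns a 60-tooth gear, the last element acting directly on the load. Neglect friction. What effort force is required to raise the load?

4 lbf

Wheel-and-axle MA = R/r = 40/5 = 8.
Block-and-tackle MA = number of supporting rope parts = 3.
Gear pair MA = 60/15 = 4.
Combined ideal MA = 8 × 3 × 4 = 96.
Effort = load / MA = 384 / 96 = 4 lbf.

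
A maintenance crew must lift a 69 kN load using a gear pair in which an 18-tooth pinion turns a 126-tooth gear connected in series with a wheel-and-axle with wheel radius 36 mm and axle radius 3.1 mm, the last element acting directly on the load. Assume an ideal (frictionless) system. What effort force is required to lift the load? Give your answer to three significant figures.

0.849 kN

Gear pair MA = 126/18 = 7.
Wheel-and-axle MA = R/r = 36/3.1 = 11.613.
Combined ideal MA = 7 × 11.613 = 81.29.
Effort = load / MA = 69 / 81.29 = 0.84881 kN.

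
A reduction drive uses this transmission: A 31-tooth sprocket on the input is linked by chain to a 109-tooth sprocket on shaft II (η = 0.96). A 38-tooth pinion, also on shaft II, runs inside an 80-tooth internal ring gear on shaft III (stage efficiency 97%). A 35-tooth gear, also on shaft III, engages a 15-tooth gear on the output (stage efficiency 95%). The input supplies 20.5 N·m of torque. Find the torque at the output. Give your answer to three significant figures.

Chain: ratio = 109/31 = 3.5161; torque at shaft II = 20.5 × 3.5161 × 0.96 = 69.197 N·m.
Internal gear: ratio = 80/38 = 2.1053; torque at shaft III = 69.197 × 2.1053 × 0.97 = 141.31 N·m.
Gear mesh: ratio = 15/35 = 0.42857; torque at the output = 141.31 × 0.42857 × 0.95 = 57.533 N·m.

57.5 N·m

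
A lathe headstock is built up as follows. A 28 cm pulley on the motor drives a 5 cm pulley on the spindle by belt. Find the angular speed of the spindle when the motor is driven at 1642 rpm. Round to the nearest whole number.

belt 5/28 = 0.17857 → 1642/0.17857 = 9195.2 rpm

9195 rpm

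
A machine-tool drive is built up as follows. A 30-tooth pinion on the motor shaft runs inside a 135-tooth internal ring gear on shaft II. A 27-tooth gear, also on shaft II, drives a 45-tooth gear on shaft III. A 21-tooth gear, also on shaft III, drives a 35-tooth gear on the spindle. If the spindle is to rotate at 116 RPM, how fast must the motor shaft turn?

1450 RPM

Overall ratio R = 4.5 × 1.6667 × 1.6667 = 12.5.
Required input speed = output speed × R = 116 × 12.5 = 1450 RPM.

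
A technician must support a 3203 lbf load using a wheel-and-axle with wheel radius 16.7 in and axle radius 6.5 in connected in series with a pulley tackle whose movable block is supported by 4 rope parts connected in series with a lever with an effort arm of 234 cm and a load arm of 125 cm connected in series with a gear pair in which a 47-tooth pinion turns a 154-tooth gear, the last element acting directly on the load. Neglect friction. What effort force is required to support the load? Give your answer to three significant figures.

Wheel-and-axle MA = R/r = 16.7/6.5 = 2.5692.
Block-and-tackle MA = number of supporting rope parts = 4.
Lever MA = effort arm / load arm = 234/125 = 1.872.
Gear pair MA = 154/47 = 3.2766.
Combined ideal MA = 2.5692 × 4 × 1.872 × 3.2766 = 63.036.
Effort = load / MA = 3203 / 63.036 = 50.812 lbf.

50.8 lbf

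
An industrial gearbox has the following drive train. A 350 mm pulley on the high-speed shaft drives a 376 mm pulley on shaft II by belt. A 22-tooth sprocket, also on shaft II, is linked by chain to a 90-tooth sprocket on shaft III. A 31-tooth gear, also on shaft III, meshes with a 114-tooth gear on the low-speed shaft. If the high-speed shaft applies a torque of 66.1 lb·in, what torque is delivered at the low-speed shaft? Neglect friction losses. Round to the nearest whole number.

1068 lb·in

Belt: ratio = 376/350 = 1.0743; torque at shaft II = 66.1 × 1.0743 = 71.01 lb·in.
Chain: ratio = 90/22 = 4.0909; torque at shaft III = 71.01 × 4.0909 = 290.5 lb·in.
Gear mesh: ratio = 114/31 = 3.6774; torque at the low-speed shaft = 290.5 × 3.6774 = 1068.3 lb·in.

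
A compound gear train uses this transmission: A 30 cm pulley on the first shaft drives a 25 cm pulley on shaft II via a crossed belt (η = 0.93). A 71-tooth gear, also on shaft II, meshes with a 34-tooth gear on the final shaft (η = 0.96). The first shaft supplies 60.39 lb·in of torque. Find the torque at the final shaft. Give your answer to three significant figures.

belt 25/30 = 0.83333 → τ = 60.39·0.83333·0.93 = 46.802 lb·in
gear mesh 34/71 = 0.47887 → τ = 46.802·0.47887·0.96 = 21.516 lb·in

21.5 lb·in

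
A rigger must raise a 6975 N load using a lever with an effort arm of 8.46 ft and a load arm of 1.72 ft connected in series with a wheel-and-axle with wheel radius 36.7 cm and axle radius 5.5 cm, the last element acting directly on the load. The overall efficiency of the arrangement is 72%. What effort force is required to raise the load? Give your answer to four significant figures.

Lever MA = effort arm / load arm = 8.46/1.72 = 4.9186.
Wheel-and-axle MA = R/r = 36.7/5.5 = 6.6727.
Combined ideal MA = 4.9186 × 6.6727 = 32.821.
Actual MA = 32.821 × 0.72 = 23.631.
Effort = load / actual MA = 6975 / 23.631 = 295.17 N.

295.2 N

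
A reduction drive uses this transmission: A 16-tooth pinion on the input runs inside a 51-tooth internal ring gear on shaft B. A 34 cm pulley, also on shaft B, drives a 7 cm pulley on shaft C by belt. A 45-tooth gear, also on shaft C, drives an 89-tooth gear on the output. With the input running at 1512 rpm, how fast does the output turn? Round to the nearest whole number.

1165 rpm

Internal gear: ratio = 51/16 = 3.1875, so shaft B turns at 1512 / 3.1875 = 474.35 rpm.
Belt: ratio = 7/34 = 0.20588, so shaft C turns at 474.35 / 0.20588 = 2304 rpm.
Gear mesh: ratio = 89/45 = 1.9778, so the output turns at 2304 / 1.9778 = 1164.9 rpm.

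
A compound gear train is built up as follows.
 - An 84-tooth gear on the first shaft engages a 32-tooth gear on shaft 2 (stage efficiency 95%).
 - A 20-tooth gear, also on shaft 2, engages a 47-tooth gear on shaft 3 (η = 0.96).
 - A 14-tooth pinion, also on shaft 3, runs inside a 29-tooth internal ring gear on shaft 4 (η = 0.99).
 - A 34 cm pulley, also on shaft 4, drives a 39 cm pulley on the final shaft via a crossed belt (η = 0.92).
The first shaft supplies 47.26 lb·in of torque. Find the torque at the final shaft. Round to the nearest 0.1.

gear mesh 32/84 = 0.38095 → τ = 47.26·0.38095·0.95 = 17.104 lb·in
gear mesh 47/20 = 2.35 → τ = 17.104·2.35·0.96 = 38.586 lb·in
internal gear 29/14 = 2.0714 → τ = 38.586·2.0714·0.99 = 79.128 lb·in
belt 39/34 = 1.1471 → τ = 79.128·1.1471·0.92 = 83.504 lb·in

83.5 lb·in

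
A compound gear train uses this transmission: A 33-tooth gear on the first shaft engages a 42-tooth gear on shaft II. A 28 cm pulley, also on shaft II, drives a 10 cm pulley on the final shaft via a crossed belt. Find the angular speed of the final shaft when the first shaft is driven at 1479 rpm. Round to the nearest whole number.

3254 rpm

Gear mesh: ratio = 42/33 = 1.2727, so shaft II turns at 1479 / 1.2727 = 1162.1 rpm.
Belt: ratio = 10/28 = 0.35714, so the final shaft turns at 1162.1 / 0.35714 = 3253.8 rpm.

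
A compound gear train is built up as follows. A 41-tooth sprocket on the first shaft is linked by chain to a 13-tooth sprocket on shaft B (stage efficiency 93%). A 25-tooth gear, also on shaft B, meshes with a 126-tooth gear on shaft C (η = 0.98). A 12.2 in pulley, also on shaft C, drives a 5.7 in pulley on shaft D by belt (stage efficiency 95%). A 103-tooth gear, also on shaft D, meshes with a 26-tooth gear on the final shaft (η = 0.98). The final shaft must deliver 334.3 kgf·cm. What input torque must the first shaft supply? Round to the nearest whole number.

2090 kgf·cm

Overall ratio R = 0.31707 × 5.04 × 0.46721 × 0.25243 = 0.18847; overall efficiency η = 0.93 × 0.98 × 0.95 × 0.98 = 0.8485.
Input torque = output torque / (R × η) = 334.3 / (0.18847 × 0.8485) = 2090.4 kgf·cm.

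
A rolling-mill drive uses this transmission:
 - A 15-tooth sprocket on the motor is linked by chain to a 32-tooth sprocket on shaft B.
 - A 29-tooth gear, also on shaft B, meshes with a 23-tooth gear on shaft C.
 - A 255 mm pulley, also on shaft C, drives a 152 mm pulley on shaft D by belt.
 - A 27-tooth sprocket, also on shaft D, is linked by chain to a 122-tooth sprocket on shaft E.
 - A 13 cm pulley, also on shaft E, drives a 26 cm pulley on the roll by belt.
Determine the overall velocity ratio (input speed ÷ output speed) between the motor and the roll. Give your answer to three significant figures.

Each stage contributes driven/driver: chain 32/15 = 2.1333, gear mesh 23/29 = 0.7931, belt 152/255 = 0.59608, chain 122/27 = 4.5185, belt 26/13 = 2.
Overall: 2.1333 × 0.7931 × 0.59608 × 4.5185 × 2 = 9.1142.

9.11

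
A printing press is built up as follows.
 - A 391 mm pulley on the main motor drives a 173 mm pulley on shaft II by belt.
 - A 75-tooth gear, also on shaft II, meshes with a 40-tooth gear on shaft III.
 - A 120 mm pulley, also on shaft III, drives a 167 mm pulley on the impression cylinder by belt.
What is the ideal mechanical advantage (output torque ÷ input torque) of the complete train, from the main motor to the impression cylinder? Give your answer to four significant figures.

0.3284

Each stage contributes driven/driver: belt 173/391 = 0.44246, gear mesh 40/75 = 0.53333, belt 167/120 = 1.3917.
Overall: 0.44246 × 0.53333 × 1.3917 = 0.3284.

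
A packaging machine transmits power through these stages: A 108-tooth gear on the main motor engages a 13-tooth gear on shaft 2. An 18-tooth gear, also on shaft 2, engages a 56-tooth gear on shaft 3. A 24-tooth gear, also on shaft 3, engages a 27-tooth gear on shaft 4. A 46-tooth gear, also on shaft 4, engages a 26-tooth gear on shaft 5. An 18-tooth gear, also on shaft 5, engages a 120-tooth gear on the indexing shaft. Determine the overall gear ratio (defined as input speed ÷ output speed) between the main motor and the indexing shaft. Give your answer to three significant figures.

1.59

Each stage contributes driven/driver: gear mesh 13/108 = 0.12037, gear mesh 56/18 = 3.1111, gear mesh 27/24 = 1.125, gear mesh 26/46 = 0.56522, gear mesh 120/18 = 6.6667.
Overall: 0.12037 × 3.1111 × 1.125 × 0.56522 × 6.6667 = 1.5875.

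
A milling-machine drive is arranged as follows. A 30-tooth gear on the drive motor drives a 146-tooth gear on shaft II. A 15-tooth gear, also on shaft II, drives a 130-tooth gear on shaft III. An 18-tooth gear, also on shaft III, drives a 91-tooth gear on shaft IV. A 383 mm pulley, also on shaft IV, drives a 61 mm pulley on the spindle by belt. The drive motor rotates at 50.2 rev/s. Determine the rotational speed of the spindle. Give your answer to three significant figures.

Gear mesh: ratio = 146/30 = 4.8667, so shaft II turns at 50.2 / 4.8667 = 10.315 rev/s.
Gear mesh: ratio = 130/15 = 8.6667, so shaft III turns at 10.315 / 8.6667 = 1.1902 rev/s.
Gear mesh: ratio = 91/18 = 5.0556, so shaft IV turns at 1.1902 / 5.0556 = 0.23542 rev/s.
Belt: ratio = 61/383 = 0.15927, so the spindle turns at 0.23542 / 0.15927 = 1.4782 rev/s.

1.48 rev/s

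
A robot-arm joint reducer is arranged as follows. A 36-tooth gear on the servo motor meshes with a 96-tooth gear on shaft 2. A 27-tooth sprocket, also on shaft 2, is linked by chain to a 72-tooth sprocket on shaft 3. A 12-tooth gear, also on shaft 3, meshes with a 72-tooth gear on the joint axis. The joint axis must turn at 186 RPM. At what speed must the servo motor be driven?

7936 RPM

Overall ratio R = 2.6667 × 2.6667 × 6 = 42.667.
Required input speed = output speed × R = 186 × 42.667 = 7936 RPM.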